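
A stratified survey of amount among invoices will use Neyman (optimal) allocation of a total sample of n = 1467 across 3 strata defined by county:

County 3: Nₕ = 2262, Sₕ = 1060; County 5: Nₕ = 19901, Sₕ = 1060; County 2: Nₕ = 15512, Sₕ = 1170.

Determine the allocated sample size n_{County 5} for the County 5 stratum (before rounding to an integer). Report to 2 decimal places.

Neyman allocation: nₕ = n·NₕSₕ / Σⱼ NⱼSⱼ.
Σ NⱼSⱼ = 2262·1060 + 19901·1060 + 15512·1170 = 4.164182 × 10^7.
n_{County 5} = 1467·19901·1060 / (4.164182 × 10^7) = 743.16.

743.16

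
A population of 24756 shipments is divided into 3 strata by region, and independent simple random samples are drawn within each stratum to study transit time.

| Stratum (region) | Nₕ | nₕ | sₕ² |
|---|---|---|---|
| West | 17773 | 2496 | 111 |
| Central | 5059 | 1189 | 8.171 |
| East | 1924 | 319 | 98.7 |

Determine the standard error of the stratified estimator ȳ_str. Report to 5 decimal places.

0.14656

Var(ȳ_str) = Σₕ Wₕ²(1 − fₕ)sₕ²/nₕ with Wₕ = Nₕ/N, N = 24756.
West: Wₕ = 0.71792697; term = 0.71792697²·(1 − 0.14043774)·111/2496 = 0.01970227.
Central: Wₕ = 0.20435450; term = 0.20435450²·(1 − 0.23502669)·8.171/1189 = 2.1953717 × 10^-4.
East: Wₕ = 0.07771853; term = 0.07771853²·(1 − 0.16580042)·98.7/319 = 0.0015589982.
Sum = 0.021480805.
SE = √(0.021480805) = 0.14656.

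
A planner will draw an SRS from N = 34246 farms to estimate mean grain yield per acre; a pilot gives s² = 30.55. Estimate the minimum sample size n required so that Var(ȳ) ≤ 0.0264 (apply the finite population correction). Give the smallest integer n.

Without fpc, n₀ = s²/D = 30.55/0.0264 = 1157.1970.
With fpc, (1 − n/N)·s²/n ≤ D requires n ≥ n₀/(1 + n₀/N) = 1157.1970/(1 + 1157.1970/34246) = 1119.3726.
Rounding up, n = 1120.

1120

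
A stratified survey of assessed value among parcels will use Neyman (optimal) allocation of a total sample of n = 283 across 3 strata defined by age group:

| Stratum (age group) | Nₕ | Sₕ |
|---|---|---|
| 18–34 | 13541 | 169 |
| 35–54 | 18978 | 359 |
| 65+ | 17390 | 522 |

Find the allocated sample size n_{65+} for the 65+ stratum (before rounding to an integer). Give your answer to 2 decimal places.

141.31

Neyman allocation: nₕ = n·NₕSₕ / Σⱼ NⱼSⱼ.
Σ NⱼSⱼ = 13541·169 + 18978·359 + 17390·522 = 1.8179111 × 10^7.
n_{65+} = 283·17390·522 / (1.8179111 × 10^7) = 141.31.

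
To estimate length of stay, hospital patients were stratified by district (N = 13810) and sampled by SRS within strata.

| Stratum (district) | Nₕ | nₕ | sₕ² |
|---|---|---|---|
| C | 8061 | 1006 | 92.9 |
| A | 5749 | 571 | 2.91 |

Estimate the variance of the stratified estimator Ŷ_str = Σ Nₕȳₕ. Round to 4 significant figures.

5.403 × 10^6

Var(Ŷ_str) = Σₕ Nₕ²(1 − fₕ)sₕ²/nₕ.
C: 8061²·(1 − 1006/8061)·92.9/1006 = 5.2517455 × 10^6.
A: 5749²·(1 − 571/5749)·2.91/571 = 151708.96.
Sum = 5.4034545 × 10^6.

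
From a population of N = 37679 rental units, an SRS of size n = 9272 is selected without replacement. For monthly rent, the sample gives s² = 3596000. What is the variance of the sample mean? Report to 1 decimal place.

292.4

Under SRS without replacement, Var(ȳ) = (1 − f)·s²/n with f = n/N = 9272/37679 = 0.24607872.
Var(ȳ) = (1 − 0.24607872)·3596000/9272 = 0.75392128·387.83434 = 292.39656.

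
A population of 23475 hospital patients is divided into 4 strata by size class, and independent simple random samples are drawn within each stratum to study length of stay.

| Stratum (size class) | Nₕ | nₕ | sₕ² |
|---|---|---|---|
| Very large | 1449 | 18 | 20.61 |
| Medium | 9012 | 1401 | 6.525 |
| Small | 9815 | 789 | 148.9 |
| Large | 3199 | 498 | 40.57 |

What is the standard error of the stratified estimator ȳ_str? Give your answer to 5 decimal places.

0.19106

Var(ȳ_str) = Σₕ Wₕ²(1 − fₕ)sₕ²/nₕ with Wₕ = Nₕ/N, N = 23475.
Very large: Wₕ = 0.06172524; term = 0.06172524²·(1 − 0.01242236)·20.61/18 = 0.004308264.
Medium: Wₕ = 0.38389776; term = 0.38389776²·(1 − 0.15545939)·6.525/1401 = 5.796877 × 10^-4.
Small: Wₕ = 0.41810437; term = 0.41810437²·(1 − 0.08038716)·148.9/789 = 0.030338362.
Large: Wₕ = 0.13627263; term = 0.13627263²·(1 − 0.15567365)·40.57/498 = 0.0012773305.
Sum = 0.036503644.
SE = √(0.036503644) = 0.19106.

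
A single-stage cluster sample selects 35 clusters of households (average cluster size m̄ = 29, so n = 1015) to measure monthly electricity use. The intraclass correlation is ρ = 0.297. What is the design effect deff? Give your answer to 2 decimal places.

9.32

deff = 1 + (29 − 1)·0.297 = 1 + 8.316 = 9.316.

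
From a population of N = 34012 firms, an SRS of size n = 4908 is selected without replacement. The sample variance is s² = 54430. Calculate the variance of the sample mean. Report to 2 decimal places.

9.49

Under SRS without replacement, Var(ȳ) = (1 − f)·s²/n with f = n/N = 4908/34012 = 0.14430201.
Var(ȳ) = (1 − 0.14430201)·54430/4908 = 0.85569799·11.090057 = 9.4897395.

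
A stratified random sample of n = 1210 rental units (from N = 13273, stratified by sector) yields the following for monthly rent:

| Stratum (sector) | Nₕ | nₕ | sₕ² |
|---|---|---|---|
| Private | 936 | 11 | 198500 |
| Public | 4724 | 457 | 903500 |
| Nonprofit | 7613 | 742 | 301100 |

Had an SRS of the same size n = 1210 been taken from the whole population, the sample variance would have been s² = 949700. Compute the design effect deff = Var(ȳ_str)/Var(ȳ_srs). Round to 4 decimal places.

0.6104

Var(ȳ_str) = Σ Wₕ²(1−fₕ)sₕ²/nₕ with Wₕ = Nₕ/13273:
  Private: (936/13273)²·(1−11/936)·198500/11 = 88.684397
  Public: (4724/13273)²·(1−457/4724)·903500/457 = 226.20714
  Nonprofit: (7613/13273)²·(1−742/7613)·301100/742 = 120.48818
  → Var(ȳ_str) = 435.37972.
Var(ȳ_srs) = (1 − 1210/13273)·949700/1210 = 713.32476.
deff = 435.37972 / 713.32476 = 0.6104.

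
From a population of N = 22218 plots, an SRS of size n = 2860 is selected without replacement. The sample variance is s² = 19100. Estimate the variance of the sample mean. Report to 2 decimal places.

Under SRS without replacement, Var(ȳ) = (1 − f)·s²/n with f = n/N = 2860/22218 = 0.12872446.
Var(ȳ) = (1 − 0.12872446)·19100/2860 = 0.87127554·6.6783217 = 5.8186583.

5.82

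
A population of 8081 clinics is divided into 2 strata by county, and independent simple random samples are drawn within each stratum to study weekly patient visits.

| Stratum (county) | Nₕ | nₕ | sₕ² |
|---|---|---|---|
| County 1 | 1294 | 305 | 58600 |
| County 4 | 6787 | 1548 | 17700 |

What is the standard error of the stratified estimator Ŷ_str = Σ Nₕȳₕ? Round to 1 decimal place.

Var(Ŷ_str) = Σₕ Nₕ²(1 − fₕ)sₕ²/nₕ.
County 1: 1294²·(1 − 305/1294)·58600/305 = 2.4588291 × 10^8.
County 4: 6787²·(1 − 1548/6787)·17700/1548 = 4.0656366 × 10^8.
Sum = 6.5244657 × 10^8.
SE = √(6.5244657 × 10^8) = 25543.0.

25543.0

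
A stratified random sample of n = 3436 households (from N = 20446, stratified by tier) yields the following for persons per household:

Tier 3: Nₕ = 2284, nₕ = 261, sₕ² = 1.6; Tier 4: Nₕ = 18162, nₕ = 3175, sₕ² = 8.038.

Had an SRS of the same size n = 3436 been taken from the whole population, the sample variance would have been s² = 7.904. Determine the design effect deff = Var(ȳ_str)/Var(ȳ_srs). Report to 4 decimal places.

0.8967

Var(ȳ_str) = Σ Wₕ²(1−fₕ)sₕ²/nₕ with Wₕ = Nₕ/20446:
  Tier 3: (2284/20446)²·(1−261/2284)·1.6/261 = 6.775709 × 10^-5
  Tier 4: (18162/20446)²·(1−3175/18162)·8.038/3175 = 0.0016484126
  → Var(ȳ_str) = 0.0017161697.
Var(ȳ_srs) = (1 − 3436/20446)·7.904/3436 = 0.00191377.
deff = 0.0017161697 / 0.00191377 = 0.8967.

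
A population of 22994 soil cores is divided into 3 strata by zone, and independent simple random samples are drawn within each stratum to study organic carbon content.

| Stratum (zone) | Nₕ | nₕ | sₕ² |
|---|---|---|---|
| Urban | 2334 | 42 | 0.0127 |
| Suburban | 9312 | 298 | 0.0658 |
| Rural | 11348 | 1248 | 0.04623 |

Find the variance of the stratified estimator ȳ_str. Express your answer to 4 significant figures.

4.614 × 10^-5

Var(ȳ_str) = Σₕ Wₕ²(1 − fₕ)sₕ²/nₕ with Wₕ = Nₕ/N, N = 22994.
Urban: Wₕ = 0.10150474; term = 0.10150474²·(1 − 0.01799486)·0.0127/42 = 3.0594323 × 10^-6.
Suburban: Wₕ = 0.40497521; term = 0.40497521²·(1 − 0.03200172)·0.0658/298 = 3.5054284 × 10^-5.
Rural: Wₕ = 0.49352005; term = 0.49352005²·(1 − 0.10997533)·0.04623/1248 = 8.0301 × 10^-6.
Sum = 4.6143816 × 10^-5.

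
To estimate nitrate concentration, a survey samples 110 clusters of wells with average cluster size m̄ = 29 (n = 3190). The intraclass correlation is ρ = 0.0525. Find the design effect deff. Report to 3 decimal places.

deff = 1 + (29 − 1)·0.0525 = 1 + 1.47 = 2.47.

2.470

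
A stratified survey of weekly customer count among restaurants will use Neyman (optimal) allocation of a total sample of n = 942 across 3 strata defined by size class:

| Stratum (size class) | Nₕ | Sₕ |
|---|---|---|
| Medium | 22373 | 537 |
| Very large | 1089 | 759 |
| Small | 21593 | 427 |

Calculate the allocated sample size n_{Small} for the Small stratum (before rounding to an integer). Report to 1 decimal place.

Neyman allocation: nₕ = n·NₕSₕ / Σⱼ NⱼSⱼ.
Σ NⱼSⱼ = 22373·537 + 1089·759 + 21593·427 = 2.2061063 × 10^7.
n_{Small} = 942·21593·427 / (2.2061063 × 10^7) = 393.7.

393.7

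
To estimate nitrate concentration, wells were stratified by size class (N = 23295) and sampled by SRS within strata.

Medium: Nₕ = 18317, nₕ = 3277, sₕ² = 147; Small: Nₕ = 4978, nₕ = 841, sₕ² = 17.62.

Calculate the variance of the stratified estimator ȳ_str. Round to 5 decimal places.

Var(ȳ_str) = Σₕ Wₕ²(1 − fₕ)sₕ²/nₕ with Wₕ = Nₕ/N, N = 23295.
Medium: Wₕ = 0.78630607; term = 0.78630607²·(1 − 0.17890484)·147/3277 = 0.022772864.
Small: Wₕ = 0.21369393; term = 0.21369393²·(1 − 0.16894335)·17.62/841 = 7.9510575 × 10^-4.
Sum = 0.02356797.

0.02357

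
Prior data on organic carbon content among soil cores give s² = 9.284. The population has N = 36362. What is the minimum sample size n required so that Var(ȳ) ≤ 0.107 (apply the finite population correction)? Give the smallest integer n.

87

Without fpc, n₀ = s²/D = 9.284/0.107 = 86.7664.
With fpc, (1 − n/N)·s²/n ≤ D requires n ≥ n₀/(1 + n₀/N) = 86.7664/(1 + 86.7664/36362) = 86.5599.
Rounding up, n = 87.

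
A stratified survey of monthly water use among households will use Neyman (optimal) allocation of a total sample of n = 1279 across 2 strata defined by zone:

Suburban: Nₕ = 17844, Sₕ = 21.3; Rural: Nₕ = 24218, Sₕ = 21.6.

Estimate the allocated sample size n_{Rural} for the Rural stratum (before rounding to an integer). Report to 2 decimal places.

740.77

Neyman allocation: nₕ = n·NₕSₕ / Σⱼ NⱼSⱼ.
Σ NⱼSⱼ = 17844·21.3 + 24218·21.6 = 903186.
n_{Rural} = 1279·24218·21.6 / 903186 = 740.77.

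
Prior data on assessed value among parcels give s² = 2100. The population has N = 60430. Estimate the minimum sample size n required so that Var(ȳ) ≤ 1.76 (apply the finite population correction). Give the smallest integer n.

1171

Without fpc, n₀ = s²/D = 2100/1.76 = 1193.1818.
With fpc, (1 − n/N)·s²/n ≤ D requires n ≥ n₀/(1 + n₀/N) = 1193.1818/(1 + 1193.1818/60430) = 1170.0788.
Rounding up, n = 1171.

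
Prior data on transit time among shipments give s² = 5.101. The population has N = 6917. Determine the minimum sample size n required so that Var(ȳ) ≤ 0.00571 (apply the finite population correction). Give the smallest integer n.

792

Without fpc, n₀ = s²/D = 5.101/0.00571 = 893.3450.
With fpc, (1 − n/N)·s²/n ≤ D requires n ≥ n₀/(1 + n₀/N) = 893.3450/(1 + 893.3450/6917) = 791.1645.
Rounding up, n = 792.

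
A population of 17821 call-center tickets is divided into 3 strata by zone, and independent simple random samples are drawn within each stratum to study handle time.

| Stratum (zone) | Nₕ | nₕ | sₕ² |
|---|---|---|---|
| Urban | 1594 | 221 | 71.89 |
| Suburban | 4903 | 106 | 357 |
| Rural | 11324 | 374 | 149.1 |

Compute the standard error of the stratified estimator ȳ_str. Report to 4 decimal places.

Var(ȳ_str) = Σₕ Wₕ²(1 − fₕ)sₕ²/nₕ with Wₕ = Nₕ/N, N = 17821.
Urban: Wₕ = 0.08944504; term = 0.08944504²·(1 − 0.13864492)·71.89/221 = 0.0022416661.
Suburban: Wₕ = 0.27512485; term = 0.27512485²·(1 − 0.02161942)·357/106 = 0.24941917.
Rural: Wₕ = 0.63543011; term = 0.63543011²·(1 − 0.03302720)·149.1/374 = 0.15565242.
Sum = 0.40731326.
SE = √(0.40731326) = 0.6382.

0.6382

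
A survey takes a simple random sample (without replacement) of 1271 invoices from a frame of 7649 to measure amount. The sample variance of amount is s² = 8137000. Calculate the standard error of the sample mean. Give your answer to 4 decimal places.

Under SRS without replacement, Var(ȳ) = (1 − f)·s²/n with f = n/N = 1271/7649 = 0.16616551.
Var(ȳ) = (1 − 0.16616551)·8137000/1271 = 0.83383449·6402.0456 = 5338.2464.
SE(ȳ) = √(5338.2464) = 73.0633.

73.0633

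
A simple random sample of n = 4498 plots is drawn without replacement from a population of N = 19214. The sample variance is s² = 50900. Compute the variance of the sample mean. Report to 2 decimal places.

8.67

Under SRS without replacement, Var(ȳ) = (1 − f)·s²/n with f = n/N = 4498/19214 = 0.23410014.
Var(ȳ) = (1 − 0.23410014)·50900/4498 = 0.76589986·11.316141 = 8.6670305.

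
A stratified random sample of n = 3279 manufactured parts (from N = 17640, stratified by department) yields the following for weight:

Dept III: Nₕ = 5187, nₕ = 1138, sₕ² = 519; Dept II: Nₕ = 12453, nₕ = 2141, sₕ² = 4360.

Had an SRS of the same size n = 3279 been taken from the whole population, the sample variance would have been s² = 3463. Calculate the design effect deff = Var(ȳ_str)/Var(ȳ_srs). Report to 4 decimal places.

Var(ȳ_str) = Σ Wₕ²(1−fₕ)sₕ²/nₕ with Wₕ = Nₕ/17640:
  Dept III: (5187/17640)²·(1−1138/5187)·519/1138 = 0.030781654
  Dept II: (12453/17640)²·(1−2141/12453)·4360/2141 = 0.84040679
  → Var(ȳ_str) = 0.87118844.
Var(ȳ_srs) = (1 − 3279/17640)·3463/3279 = 0.85979948.
deff = 0.87118844 / 0.85979948 = 1.0132.

1.0132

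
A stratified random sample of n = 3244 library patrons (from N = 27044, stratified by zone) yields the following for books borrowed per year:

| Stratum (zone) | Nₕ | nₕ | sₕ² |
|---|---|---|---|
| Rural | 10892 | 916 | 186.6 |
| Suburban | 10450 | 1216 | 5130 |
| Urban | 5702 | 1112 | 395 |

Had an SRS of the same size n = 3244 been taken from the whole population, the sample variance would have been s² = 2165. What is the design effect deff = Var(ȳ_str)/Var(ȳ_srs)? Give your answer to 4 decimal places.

Var(ȳ_str) = Σ Wₕ²(1−fₕ)sₕ²/nₕ with Wₕ = Nₕ/27044:
  Rural: (10892/27044)²·(1−916/10892)·186.6/916 = 0.03026484
  Suburban: (10450/27044)²·(1−1216/10450)·5130/1216 = 0.55660627
  Urban: (5702/27044)²·(1−1112/5702)·395/1112 = 0.012711311
  → Var(ȳ_str) = 0.59958242.
Var(ȳ_srs) = (1 − 3244/27044)·2165/3244 = 0.58733122.
deff = 0.59958242 / 0.58733122 = 1.0209.

1.0209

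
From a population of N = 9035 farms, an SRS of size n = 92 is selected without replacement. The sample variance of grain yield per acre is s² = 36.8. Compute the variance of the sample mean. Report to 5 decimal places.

Under SRS without replacement, Var(ȳ) = (1 − f)·s²/n with f = n/N = 92/9035 = 0.01018262.
Var(ȳ) = (1 − 0.01018262)·36.8/92 = 0.98981738·0.4 = 0.39592695.

0.39593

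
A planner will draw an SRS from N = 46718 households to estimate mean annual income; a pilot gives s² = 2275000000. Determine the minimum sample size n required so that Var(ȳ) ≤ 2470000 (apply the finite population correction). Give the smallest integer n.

Without fpc, n₀ = s²/D = 2275000000/2470000 = 921.0526.
With fpc, (1 − n/N)·s²/n ≤ D requires n ≥ n₀/(1 + n₀/N) = 921.0526/(1 + 921.0526/46718) = 903.2450.
Rounding up, n = 904.

904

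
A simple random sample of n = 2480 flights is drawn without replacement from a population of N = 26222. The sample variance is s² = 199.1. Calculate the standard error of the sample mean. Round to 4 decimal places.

Under SRS without replacement, Var(ȳ) = (1 − f)·s²/n with f = n/N = 2480/26222 = 0.09457707.
Var(ȳ) = (1 − 0.09457707)·199.1/2480 = 0.90542293·0.080282258 = 0.072689397.
SE(ȳ) = √(0.072689397) = 0.2696.

0.2696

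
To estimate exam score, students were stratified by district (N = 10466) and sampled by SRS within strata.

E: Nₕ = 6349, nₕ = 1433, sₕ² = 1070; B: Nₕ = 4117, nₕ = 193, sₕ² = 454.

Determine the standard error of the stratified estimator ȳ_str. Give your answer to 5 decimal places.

0.74813

Var(ȳ_str) = Σₕ Wₕ²(1 − fₕ)sₕ²/nₕ with Wₕ = Nₕ/N, N = 10466.
E: Wₕ = 0.60663100; term = 0.60663100²·(1 − 0.22570484)·1070/1433 = 0.21276164.
B: Wₕ = 0.39336900; term = 0.39336900²·(1 − 0.04687880)·454/193 = 0.34693407.
Sum = 0.55969571.
SE = √(0.55969571) = 0.74813.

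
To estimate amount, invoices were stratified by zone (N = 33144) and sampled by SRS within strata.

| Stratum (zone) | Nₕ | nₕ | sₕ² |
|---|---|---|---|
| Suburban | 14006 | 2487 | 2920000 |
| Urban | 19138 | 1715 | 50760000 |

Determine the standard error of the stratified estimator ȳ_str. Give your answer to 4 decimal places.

95.6890

Var(ȳ_str) = Σₕ Wₕ²(1 − fₕ)sₕ²/nₕ with Wₕ = Nₕ/N, N = 33144.
Suburban: Wₕ = 0.42258026; term = 0.42258026²·(1 − 0.17756676)·2920000/2487 = 172.43528.
Urban: Wₕ = 0.57741974; term = 0.57741974²·(1 − 0.08961229)·50760000/1715 = 8983.9461.
Sum = 9156.3814.
SE = √(9156.3814) = 95.6890.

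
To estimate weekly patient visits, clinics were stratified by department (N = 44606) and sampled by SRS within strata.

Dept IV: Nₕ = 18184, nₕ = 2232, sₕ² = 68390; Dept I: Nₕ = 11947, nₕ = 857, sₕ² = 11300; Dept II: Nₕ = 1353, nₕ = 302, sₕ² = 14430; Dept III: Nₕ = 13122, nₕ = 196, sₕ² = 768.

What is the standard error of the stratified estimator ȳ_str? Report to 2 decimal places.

Var(ȳ_str) = Σₕ Wₕ²(1 − fₕ)sₕ²/nₕ with Wₕ = Nₕ/N, N = 44606.
Dept IV: Wₕ = 0.40765816; term = 0.40765816²·(1 − 0.12274527)·68390/2232 = 4.4670048.
Dept I: Wₕ = 0.26783392; term = 0.26783392²·(1 − 0.07173349)·11300/857 = 0.87801406.
Dept II: Wₕ = 0.03033224; term = 0.03033224²·(1 − 0.22320769)·14430/302 = 0.034148634.
Dept III: Wₕ = 0.29417567; term = 0.29417567²·(1 − 0.01493675)·768/196 = 0.33402792.
Sum = 5.7131954.
SE = √(5.7131954) = 2.39.

2.39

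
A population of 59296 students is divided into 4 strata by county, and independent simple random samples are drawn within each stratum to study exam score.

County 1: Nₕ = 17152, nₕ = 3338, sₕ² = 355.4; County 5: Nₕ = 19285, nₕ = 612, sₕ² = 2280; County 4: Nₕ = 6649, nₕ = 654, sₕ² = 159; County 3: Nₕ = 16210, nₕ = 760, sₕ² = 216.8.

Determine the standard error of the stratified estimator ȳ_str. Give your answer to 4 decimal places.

0.6417

Var(ȳ_str) = Σₕ Wₕ²(1 − fₕ)sₕ²/nₕ with Wₕ = Nₕ/N, N = 59296.
County 1: Wₕ = 0.28926066; term = 0.28926066²·(1 − 0.19461287)·355.4/3338 = 0.0071748779.
County 5: Wₕ = 0.32523273; term = 0.32523273²·(1 − 0.03173451)·2280/612 = 0.3815631.
County 4: Wₕ = 0.11213235; term = 0.11213235²·(1 − 0.09836066)·159/654 = 0.0027562214.
County 3: Wₕ = 0.27337426; term = 0.27337426²·(1 − 0.04688464)·216.8/760 = 0.02031919.
Sum = 0.41181339.
SE = √(0.41181339) = 0.6417.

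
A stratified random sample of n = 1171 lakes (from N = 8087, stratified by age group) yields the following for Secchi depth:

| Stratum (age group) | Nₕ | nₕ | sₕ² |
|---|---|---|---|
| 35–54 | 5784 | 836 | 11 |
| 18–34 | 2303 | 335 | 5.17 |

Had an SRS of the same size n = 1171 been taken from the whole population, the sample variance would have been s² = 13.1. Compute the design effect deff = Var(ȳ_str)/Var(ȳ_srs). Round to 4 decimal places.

0.7136

Var(ȳ_str) = Σ Wₕ²(1−fₕ)sₕ²/nₕ with Wₕ = Nₕ/8087:
  35–54: (5784/8087)²·(1−836/5784)·11/836 = 0.0057579713
  18–34: (2303/8087)²·(1−335/2303)·5.17/335 = 0.0010695224
  → Var(ȳ_str) = 0.0068274937.
Var(ȳ_srs) = (1 − 1171/8087)·13.1/1171 = 0.0095671359.
deff = 0.0068274937 / 0.0095671359 = 0.7136.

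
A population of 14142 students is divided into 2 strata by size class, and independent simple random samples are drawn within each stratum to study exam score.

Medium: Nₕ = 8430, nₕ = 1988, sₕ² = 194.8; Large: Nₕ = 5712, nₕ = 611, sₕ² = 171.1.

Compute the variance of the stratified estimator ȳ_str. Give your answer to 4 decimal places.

0.0674

Var(ȳ_str) = Σₕ Wₕ²(1 − fₕ)sₕ²/nₕ with Wₕ = Nₕ/N, N = 14142.
Medium: Wₕ = 0.59609673; term = 0.59609673²·(1 − 0.23582444)·194.8/1988 = 0.026607202.
Large: Wₕ = 0.40390327; term = 0.40390327²·(1 − 0.10696779)·171.1/611 = 0.040797228.
Sum = 0.06740443.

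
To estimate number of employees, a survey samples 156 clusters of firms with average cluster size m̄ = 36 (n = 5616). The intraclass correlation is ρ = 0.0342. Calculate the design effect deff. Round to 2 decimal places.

2.20

deff = 1 + (36 − 1)·0.0342 = 1 + 1.197 = 2.197.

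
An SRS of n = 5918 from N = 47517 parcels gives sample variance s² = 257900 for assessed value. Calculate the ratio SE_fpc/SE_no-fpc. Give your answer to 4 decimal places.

0.9357

f = n/N = 5918/47517 = 0.12454490.
SE_no-fpc = √(s²/n) = 6.6014326; SE_fpc = √((1−f)s²/n) = 6.1766804.
Ratio = √(1−f) = 0.93565758.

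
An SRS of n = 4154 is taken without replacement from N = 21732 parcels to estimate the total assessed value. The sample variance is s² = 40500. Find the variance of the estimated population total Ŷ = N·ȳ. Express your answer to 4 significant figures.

Var(Ŷ) = N²·Var(ȳ) = N²·(1 − n/N)·s²/n.
f = 4154/21732 = 0.19114670; Var(ȳ) = 0.80885330·40500/4154 = 7.8860276.
Var(Ŷ) = 21732² · 7.8860276 = 3.7244117 × 10^9.

3.724 × 10^9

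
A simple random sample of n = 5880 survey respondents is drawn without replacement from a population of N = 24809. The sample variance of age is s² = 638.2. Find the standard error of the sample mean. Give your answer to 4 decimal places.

Under SRS without replacement, Var(ȳ) = (1 − f)·s²/n with f = n/N = 5880/24809 = 0.23701076.
Var(ȳ) = (1 − 0.23701076)·638.2/5880 = 0.76298924·0.10853741 = 0.08281288.
SE(ȳ) = √(0.08281288) = 0.2878.

0.2878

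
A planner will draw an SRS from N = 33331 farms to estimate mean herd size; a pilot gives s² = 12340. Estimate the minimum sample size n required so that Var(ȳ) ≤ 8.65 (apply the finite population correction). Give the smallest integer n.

Without fpc, n₀ = s²/D = 12340/8.65 = 1426.5896.
With fpc, (1 − n/N)·s²/n ≤ D requires n ≥ n₀/(1 + n₀/N) = 1426.5896/(1 + 1426.5896/33331) = 1368.0367.
Rounding up, n = 1369.

1369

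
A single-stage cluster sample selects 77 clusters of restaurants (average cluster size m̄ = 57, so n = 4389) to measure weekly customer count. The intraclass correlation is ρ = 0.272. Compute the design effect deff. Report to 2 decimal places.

16.23

deff = 1 + (57 − 1)·0.272 = 1 + 15.232 = 16.232.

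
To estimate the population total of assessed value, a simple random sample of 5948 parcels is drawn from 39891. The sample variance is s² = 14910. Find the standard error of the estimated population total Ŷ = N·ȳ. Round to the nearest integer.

58259

Var(Ŷ) = N²·Var(ȳ) = N²·(1 − n/N)·s²/n.
f = 5948/39891 = 0.14910631; Var(ȳ) = 0.85089369·14910/5948 = 2.1329564.
Var(Ŷ) = 39891² · 2.1329564 = 3.3941562 × 10^9.
SE(Ŷ) = √(3.3941562 × 10^9) = 58259.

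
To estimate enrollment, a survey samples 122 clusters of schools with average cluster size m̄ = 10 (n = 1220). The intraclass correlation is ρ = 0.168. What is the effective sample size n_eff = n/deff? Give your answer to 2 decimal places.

deff = 1 + (10 − 1)·0.168 = 1 + 1.512 = 2.512.
n_eff = 1220 / 2.512 = 485.67.

485.67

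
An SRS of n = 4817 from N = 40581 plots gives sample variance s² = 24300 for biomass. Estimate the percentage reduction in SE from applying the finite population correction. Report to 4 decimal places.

f = n/N = 4817/40581 = 0.11870087.
SE_no-fpc = √(s²/n) = 2.2460262; SE_fpc = √((1−f)s²/n) = 2.108514.
Ratio = √(1−f) = 0.93877534. Reduction = 100·(1 − 0.93877534) = 6.1225%.

6.1225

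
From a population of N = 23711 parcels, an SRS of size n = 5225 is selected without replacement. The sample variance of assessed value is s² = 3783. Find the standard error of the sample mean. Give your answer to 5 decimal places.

Under SRS without replacement, Var(ȳ) = (1 − f)·s²/n with f = n/N = 5225/23711 = 0.22036186.
Var(ȳ) = (1 − 0.22036186)·3783/5225 = 0.77963814·0.72401914 = 0.56447294.
SE(ȳ) = √(0.56447294) = 0.75131.

0.75131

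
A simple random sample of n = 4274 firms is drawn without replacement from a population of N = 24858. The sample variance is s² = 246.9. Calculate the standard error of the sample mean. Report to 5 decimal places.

Under SRS without replacement, Var(ȳ) = (1 − f)·s²/n with f = n/N = 4274/24858 = 0.17193660.
Var(ȳ) = (1 − 0.17193660)·246.9/4274 = 0.82806340·0.057767899 = 0.047835483.
SE(ȳ) = √(0.047835483) = 0.21871.

0.21871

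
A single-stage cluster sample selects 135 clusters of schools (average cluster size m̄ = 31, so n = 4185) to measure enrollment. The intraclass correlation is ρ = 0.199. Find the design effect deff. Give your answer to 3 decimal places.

deff = 1 + (31 − 1)·0.199 = 1 + 5.97 = 6.97.

6.970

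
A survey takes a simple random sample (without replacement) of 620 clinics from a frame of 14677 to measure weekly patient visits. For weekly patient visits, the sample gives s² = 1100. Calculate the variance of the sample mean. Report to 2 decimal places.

1.70

Under SRS without replacement, Var(ȳ) = (1 − f)·s²/n with f = n/N = 620/14677 = 0.04224297.
Var(ȳ) = (1 − 0.04224297)·1100/620 = 0.95775703·1.7741935 = 1.6992464.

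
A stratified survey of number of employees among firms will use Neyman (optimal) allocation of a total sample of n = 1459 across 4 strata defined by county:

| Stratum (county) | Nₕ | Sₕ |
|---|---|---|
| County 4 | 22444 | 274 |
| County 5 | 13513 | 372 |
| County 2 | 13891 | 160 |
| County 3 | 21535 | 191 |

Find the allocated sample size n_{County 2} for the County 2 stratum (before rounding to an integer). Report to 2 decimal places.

Neyman allocation: nₕ = n·NₕSₕ / Σⱼ NⱼSⱼ.
Σ NⱼSⱼ = 22444·274 + 13513·372 + 13891·160 + 21535·191 = 1.7512237 × 10^7.
n_{County 2} = 1459·13891·160 / (1.7512237 × 10^7) = 185.17.

185.17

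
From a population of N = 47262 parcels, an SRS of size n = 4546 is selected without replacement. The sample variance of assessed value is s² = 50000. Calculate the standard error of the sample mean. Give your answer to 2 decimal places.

Under SRS without replacement, Var(ȳ) = (1 − f)·s²/n with f = n/N = 4546/47262 = 0.09618721.
Var(ȳ) = (1 − 0.09618721)·50000/4546 = 0.90381279·10.99868 = 9.9407478.
SE(ȳ) = √(9.9407478) = 3.15.

3.15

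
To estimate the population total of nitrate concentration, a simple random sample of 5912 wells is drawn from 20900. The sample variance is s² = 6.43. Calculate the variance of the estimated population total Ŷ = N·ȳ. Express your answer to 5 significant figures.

340700

Var(Ŷ) = N²·Var(ȳ) = N²·(1 − n/N)·s²/n.
f = 5912/20900 = 0.28287081; Var(ȳ) = 0.71712919·6.43/5912 = 7.799629 × 10^-4.
Var(Ŷ) = 20900² · (7.799629 × 10^-4) = 340695.59.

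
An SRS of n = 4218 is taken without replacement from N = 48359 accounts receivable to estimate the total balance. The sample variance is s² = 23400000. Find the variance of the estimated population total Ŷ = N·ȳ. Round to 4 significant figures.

1.184 × 10^13

Var(Ŷ) = N²·Var(ȳ) = N²·(1 − n/N)·s²/n.
f = 4218/48359 = 0.08722265; Var(ȳ) = 0.91277735·23400000/4218 = 5063.7719.
Var(Ŷ) = 48359² · 5063.7719 = 1.1842101 × 10^13.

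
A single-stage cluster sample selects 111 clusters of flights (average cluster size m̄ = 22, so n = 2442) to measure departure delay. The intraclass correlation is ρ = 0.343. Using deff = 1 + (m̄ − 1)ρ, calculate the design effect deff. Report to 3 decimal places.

8.203

deff = 1 + (22 − 1)·0.343 = 1 + 7.203 = 8.203.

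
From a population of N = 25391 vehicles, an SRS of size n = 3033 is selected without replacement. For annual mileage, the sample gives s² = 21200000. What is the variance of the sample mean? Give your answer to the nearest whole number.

Under SRS without replacement, Var(ȳ) = (1 − f)·s²/n with f = n/N = 3033/25391 = 0.11945177.
Var(ȳ) = (1 − 0.11945177)·21200000/3033 = 0.88054823·6989.7791 = 6154.8376.

6155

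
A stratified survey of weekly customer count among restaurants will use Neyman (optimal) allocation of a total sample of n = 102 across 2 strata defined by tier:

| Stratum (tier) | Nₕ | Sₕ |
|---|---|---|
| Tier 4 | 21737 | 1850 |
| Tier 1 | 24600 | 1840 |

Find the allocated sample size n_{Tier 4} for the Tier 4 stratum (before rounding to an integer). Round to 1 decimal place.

48.0

Neyman allocation: nₕ = n·NₕSₕ / Σⱼ NⱼSⱼ.
Σ NⱼSⱼ = 21737·1850 + 24600·1840 = 8.547745 × 10^7.
n_{Tier 4} = 102·21737·1850 / (8.547745 × 10^7) = 48.0.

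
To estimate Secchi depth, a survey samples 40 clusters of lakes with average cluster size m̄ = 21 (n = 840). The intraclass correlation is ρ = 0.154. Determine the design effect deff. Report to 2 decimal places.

deff = 1 + (21 − 1)·0.154 = 1 + 3.08 = 4.08.

4.08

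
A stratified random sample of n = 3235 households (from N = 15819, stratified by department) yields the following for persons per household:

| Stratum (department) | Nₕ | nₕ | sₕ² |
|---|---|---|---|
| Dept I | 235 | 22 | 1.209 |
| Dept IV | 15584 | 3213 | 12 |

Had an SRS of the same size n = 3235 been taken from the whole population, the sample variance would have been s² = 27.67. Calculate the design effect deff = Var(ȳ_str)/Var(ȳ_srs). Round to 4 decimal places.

0.4245

Var(ȳ_str) = Σ Wₕ²(1−fₕ)sₕ²/nₕ with Wₕ = Nₕ/15819:
  Dept I: (235/15819)²·(1−22/235)·1.209/22 = 1.0992413 × 10^-5
  Dept IV: (15584/15819)²·(1−3213/15584)·12/3213 = 0.0028773733
  → Var(ȳ_str) = 0.0028883657.
Var(ȳ_srs) = (1 − 3235/15819)·27.67/3235 = 0.0068041606.
deff = 0.0028883657 / 0.0068041606 = 0.4245.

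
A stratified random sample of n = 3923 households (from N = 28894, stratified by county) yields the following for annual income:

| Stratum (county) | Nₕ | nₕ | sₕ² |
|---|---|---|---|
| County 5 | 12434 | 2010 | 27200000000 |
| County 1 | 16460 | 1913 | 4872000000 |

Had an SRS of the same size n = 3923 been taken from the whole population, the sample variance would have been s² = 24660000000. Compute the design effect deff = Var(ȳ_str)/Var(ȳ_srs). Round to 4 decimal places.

Var(ȳ_str) = Σ Wₕ²(1−fₕ)sₕ²/nₕ with Wₕ = Nₕ/28894:
  County 5: (12434/28894)²·(1−2010/12434)·27200000000/2010 = 2.1008874 × 10^6
  County 1: (16460/28894)²·(1−1913/16460)·4872000000/1913 = 730432.76
  → Var(ȳ_str) = 2.8313202 × 10^6.
Var(ȳ_srs) = (1 − 3923/28894)·24660000000/3923 = 5.4325412 × 10^6.
deff = (2.8313202 × 10^6) / (5.4325412 × 10^6) = 0.5212.

0.5212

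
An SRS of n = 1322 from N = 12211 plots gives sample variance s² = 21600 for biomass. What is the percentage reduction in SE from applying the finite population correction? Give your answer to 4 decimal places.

f = n/N = 1322/12211 = 0.10826304.
SE_no-fpc = √(s²/n) = 4.0421381; SE_fpc = √((1−f)s²/n) = 3.8170648.
Ratio = √(1−f) = 0.94431825. Reduction = 100·(1 − 0.94431825) = 5.5682%.

5.5682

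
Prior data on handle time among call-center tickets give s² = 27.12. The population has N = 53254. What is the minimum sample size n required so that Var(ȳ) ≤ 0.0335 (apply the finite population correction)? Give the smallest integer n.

Without fpc, n₀ = s²/D = 27.12/0.0335 = 809.5522.
With fpc, (1 − n/N)·s²/n ≤ D requires n ≥ n₀/(1 + n₀/N) = 809.5522/(1 + 809.5522/53254) = 797.4299.
Rounding up, n = 798.

798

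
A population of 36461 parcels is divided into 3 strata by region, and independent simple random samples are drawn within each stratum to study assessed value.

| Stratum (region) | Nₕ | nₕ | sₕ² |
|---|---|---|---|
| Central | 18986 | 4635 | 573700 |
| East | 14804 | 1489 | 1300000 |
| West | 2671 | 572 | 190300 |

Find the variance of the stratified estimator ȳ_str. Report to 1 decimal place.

Var(ȳ_str) = Σₕ Wₕ²(1 − fₕ)sₕ²/nₕ with Wₕ = Nₕ/N, N = 36461.
Central: Wₕ = 0.52072077; term = 0.52072077²·(1 − 0.24412725)·573700/4635 = 25.368431.
East: Wₕ = 0.40602287; term = 0.40602287²·(1 − 0.10058092)·1300000/1489 = 129.45289.
West: Wₕ = 0.07325636; term = 0.07325636²·(1 − 0.21415200)·190300/572 = 1.4030461.
Sum = 156.22437.

156.2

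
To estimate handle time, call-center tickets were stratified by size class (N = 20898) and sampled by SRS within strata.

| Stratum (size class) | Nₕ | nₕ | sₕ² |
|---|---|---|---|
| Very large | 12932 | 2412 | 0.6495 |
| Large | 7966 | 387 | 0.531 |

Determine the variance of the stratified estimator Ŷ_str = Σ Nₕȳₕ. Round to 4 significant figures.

119500

Var(Ŷ_str) = Σₕ Nₕ²(1 − fₕ)sₕ²/nₕ.
Very large: 12932²·(1 − 2412/12932)·0.6495/2412 = 36633.911.
Large: 7966²·(1 − 387/7966)·0.531/387 = 82839.175.
Sum = 119473.09.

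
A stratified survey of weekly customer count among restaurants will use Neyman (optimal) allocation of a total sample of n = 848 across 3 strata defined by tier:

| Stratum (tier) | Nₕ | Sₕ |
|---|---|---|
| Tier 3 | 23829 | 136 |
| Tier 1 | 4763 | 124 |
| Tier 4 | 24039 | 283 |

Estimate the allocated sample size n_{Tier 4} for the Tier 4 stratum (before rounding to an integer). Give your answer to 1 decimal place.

542.5

Neyman allocation: nₕ = n·NₕSₕ / Σⱼ NⱼSⱼ.
Σ NⱼSⱼ = 23829·136 + 4763·124 + 24039·283 = 1.0634393 × 10^7.
n_{Tier 4} = 848·24039·283 / (1.0634393 × 10^7) = 542.5.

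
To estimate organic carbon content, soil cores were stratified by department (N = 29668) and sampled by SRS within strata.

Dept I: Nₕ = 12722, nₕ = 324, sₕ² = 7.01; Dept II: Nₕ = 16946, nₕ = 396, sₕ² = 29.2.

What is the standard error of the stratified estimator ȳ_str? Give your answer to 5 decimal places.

Var(ȳ_str) = Σₕ Wₕ²(1 − fₕ)sₕ²/nₕ with Wₕ = Nₕ/N, N = 29668.
Dept I: Wₕ = 0.42881219; term = 0.42881219²·(1 − 0.02546769)·7.01/324 = 0.0038770686.
Dept II: Wₕ = 0.57118781; term = 0.57118781²·(1 − 0.02336835)·29.2/396 = 0.023495047.
Sum = 0.027372116.
SE = √(0.027372116) = 0.16545.

0.16545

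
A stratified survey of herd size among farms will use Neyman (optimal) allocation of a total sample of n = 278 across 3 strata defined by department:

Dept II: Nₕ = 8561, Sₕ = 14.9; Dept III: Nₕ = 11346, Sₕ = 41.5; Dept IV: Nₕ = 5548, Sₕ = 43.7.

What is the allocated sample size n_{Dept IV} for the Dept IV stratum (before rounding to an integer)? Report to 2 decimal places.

Neyman allocation: nₕ = n·NₕSₕ / Σⱼ NⱼSⱼ.
Σ NⱼSⱼ = 8561·14.9 + 11346·41.5 + 5548·43.7 = 840865.5.
n_{Dept IV} = 278·5548·43.7 / 840865.5 = 80.16.

80.16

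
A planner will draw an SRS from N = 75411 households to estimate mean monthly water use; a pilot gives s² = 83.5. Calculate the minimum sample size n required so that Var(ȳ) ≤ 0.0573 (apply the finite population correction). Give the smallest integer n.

1430

Without fpc, n₀ = s²/D = 83.5/0.0573 = 1457.2426.
With fpc, (1 − n/N)·s²/n ≤ D requires n ≥ n₀/(1 + n₀/N) = 1457.2426/(1 + 1457.2426/75411) = 1429.6167.
Rounding up, n = 1430.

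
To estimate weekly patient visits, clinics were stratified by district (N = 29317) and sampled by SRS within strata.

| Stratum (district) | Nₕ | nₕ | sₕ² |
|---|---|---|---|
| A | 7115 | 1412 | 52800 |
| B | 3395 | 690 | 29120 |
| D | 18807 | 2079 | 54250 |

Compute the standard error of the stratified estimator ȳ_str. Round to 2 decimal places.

Var(ȳ_str) = Σₕ Wₕ²(1 − fₕ)sₕ²/nₕ with Wₕ = Nₕ/N, N = 29317.
A: Wₕ = 0.24269195; term = 0.24269195²·(1 − 0.19845397)·52800/1412 = 1.765381.
B: Wₕ = 0.11580312; term = 0.11580312²·(1 − 0.20324006)·29120/690 = 0.45093119.
D: Wₕ = 0.64150493; term = 0.64150493²·(1 − 0.11054395)·54250/2079 = 9.5514596.
Sum = 11.767772.
SE = √(11.767772) = 3.43.

3.43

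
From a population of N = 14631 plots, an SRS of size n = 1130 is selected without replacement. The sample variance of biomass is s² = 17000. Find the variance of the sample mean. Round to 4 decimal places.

13.8823

Under SRS without replacement, Var(ȳ) = (1 − f)·s²/n with f = n/N = 1130/14631 = 0.07723327.
Var(ȳ) = (1 − 0.07723327)·17000/1130 = 0.92276673·15.044248 = 13.882331.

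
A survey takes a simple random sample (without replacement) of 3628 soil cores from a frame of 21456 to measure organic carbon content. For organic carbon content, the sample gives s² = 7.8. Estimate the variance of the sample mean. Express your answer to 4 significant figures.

0.001786

Under SRS without replacement, Var(ȳ) = (1 − f)·s²/n with f = n/N = 3628/21456 = 0.16909023.
Var(ȳ) = (1 − 0.16909023)·7.8/3628 = 0.83090977·0.0021499449 = 0.0017864102.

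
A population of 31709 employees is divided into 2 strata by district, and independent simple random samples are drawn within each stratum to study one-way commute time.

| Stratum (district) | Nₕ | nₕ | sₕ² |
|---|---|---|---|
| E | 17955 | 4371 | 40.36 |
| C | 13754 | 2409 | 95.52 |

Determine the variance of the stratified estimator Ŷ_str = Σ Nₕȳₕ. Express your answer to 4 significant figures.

8.439 × 10^6

Var(Ŷ_str) = Σₕ Nₕ²(1 − fₕ)sₕ²/nₕ.
E: 17955²·(1 − 4371/17955)·40.36/4371 = 2.252078 × 10^6.
C: 13754²·(1 − 2409/13754)·95.52/2409 = 6.1871555 × 10^6.
Sum = 8.4392335 × 10^6.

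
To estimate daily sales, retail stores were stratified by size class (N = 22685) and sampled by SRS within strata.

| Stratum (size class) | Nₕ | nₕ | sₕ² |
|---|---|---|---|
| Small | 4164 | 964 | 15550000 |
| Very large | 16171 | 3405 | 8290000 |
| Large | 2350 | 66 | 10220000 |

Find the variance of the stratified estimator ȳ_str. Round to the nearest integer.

Var(ȳ_str) = Σₕ Wₕ²(1 − fₕ)sₕ²/nₕ with Wₕ = Nₕ/N, N = 22685.
Small: Wₕ = 0.18355742; term = 0.18355742²·(1 − 0.23150817)·15550000/964 = 417.67309.
Very large: Wₕ = 0.71284990; term = 0.71284990²·(1 − 0.21056212)·8290000/3405 = 976.67836.
Large: Wₕ = 0.10359268; term = 0.10359268²·(1 − 0.02808511)·10220000/66 = 1615.0775.
Sum = 3009.429.

3009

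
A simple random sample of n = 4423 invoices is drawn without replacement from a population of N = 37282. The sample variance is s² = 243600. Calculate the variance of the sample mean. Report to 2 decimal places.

Under SRS without replacement, Var(ȳ) = (1 − f)·s²/n with f = n/N = 4423/37282 = 0.11863634.
Var(ȳ) = (1 − 0.11863634)·243600/4423 = 0.88136366·55.07574 = 48.541756.

48.54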